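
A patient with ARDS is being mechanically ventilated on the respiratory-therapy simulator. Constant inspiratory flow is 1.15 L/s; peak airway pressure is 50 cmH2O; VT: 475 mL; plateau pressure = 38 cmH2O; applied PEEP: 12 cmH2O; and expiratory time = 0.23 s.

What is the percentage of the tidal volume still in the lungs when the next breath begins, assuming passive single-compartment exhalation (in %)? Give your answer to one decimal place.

R = (PIP − Pplat)/V̇ = (50 − 38) / 1.15 = 12.0/1.15 = 10.435 cmH2O·s/L.
C = Vt/(Pplat − PEEP) = 475.0 / (38 − 12) = 475.0/26.0 = 18.269 mL/cmH2O.
τ = R × C = 10.435 × 0.01827 L/cmH2O = 0.1906 s.
Fraction remaining at end-expiration = e^(−Te/τ) = e^(−0.23/0.1906) = 0.2992 → 29.92%.

29.9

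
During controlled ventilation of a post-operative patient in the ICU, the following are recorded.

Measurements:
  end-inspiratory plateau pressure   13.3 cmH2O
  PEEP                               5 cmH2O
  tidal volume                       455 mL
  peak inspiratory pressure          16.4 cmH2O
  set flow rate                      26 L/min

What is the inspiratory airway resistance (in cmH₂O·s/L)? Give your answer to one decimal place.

Flow: 26 L/min ÷ 60 = 0.4333 L/s.
Raw = (PIP − Pplat) / flow = (16.4 − 13.3) / 0.4333 = 3.1 / 0.4333 = 7.154 cmH2O·s/L.

7.2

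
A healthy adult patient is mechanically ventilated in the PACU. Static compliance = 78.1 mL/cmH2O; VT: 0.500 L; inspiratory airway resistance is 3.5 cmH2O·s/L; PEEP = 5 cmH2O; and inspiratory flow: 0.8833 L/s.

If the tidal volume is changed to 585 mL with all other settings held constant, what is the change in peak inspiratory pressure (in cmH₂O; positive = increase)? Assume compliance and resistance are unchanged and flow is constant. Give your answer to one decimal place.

1.1

PIP = Vt/C + R·V̇ + PEEP (constant-flow equation of motion).
Only the elastic term changes: ΔPIP = ΔVt / C = (585 − 500) / 78.1 = 1.088 cmH2O.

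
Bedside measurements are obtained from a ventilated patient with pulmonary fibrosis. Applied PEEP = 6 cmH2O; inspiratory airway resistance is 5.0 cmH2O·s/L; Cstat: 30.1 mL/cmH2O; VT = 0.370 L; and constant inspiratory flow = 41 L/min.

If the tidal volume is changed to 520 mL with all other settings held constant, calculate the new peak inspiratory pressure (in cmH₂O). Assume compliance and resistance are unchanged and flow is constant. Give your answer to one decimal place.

Flow: 41 L/min ÷ 60 = 0.6833 L/s.
PIP = Vt/C + R·V̇ + PEEP (constant-flow equation of motion).
Only the elastic term changes: ΔPIP = ΔVt / C = (520 − 370) / 30.1 = 4.983 cmH2O.
Original PIP = 370/30.1 + 5.0×0.6833 + 6 = 21.709 cmH2O; new PIP = 21.709 + (4.983) = 26.692 cmH2O.

26.7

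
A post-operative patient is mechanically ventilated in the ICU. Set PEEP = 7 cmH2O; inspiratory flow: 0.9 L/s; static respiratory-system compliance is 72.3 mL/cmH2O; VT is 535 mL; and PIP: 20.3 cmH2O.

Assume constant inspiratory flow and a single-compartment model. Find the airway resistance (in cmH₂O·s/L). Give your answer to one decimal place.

6.6

Equation of motion (constant flow): PIP = Vt/C + R·V̇ + PEEP.
R·V̇ = PIP − Vt/C − PEEP = 20.3 − 535/72.3 − 7 = 20.3 − 7.4 − 7 = 5.9 cmH2O.
R = 5.9 / 0.9 = 6.556 cmH2O·s/L.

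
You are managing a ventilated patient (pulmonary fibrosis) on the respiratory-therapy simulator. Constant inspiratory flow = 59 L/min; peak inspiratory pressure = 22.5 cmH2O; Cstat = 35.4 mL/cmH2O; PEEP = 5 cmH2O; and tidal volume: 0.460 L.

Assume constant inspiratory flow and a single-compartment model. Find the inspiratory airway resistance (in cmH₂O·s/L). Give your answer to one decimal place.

Flow: 59 L/min ÷ 60 = 0.9833 L/s.
Equation of motion (constant flow): PIP = Vt/C + R·V̇ + PEEP.
R·V̇ = PIP − Vt/C − PEEP = 22.5 − 460/35.4 − 5 = 22.5 − 12.994 − 5 = 4.506 cmH2O.
R = 4.506 / 0.9833 = 4.583 cmH2O·s/L.

4.6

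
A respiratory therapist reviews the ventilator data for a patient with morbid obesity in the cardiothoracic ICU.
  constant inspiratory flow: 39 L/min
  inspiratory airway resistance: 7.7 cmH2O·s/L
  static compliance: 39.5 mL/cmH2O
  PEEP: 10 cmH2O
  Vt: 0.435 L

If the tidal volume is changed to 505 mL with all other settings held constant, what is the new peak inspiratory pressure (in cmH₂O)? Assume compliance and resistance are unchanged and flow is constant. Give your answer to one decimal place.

Flow: 39 L/min ÷ 60 = 0.65 L/s.
PIP = Vt/C + R·V̇ + PEEP (constant-flow equation of motion).
Only the elastic term changes: ΔPIP = ΔVt / C = (505 − 435) / 39.5 = 1.772 cmH2O.
Original PIP = 435/39.5 + 7.7×0.65 + 10 = 26.018 cmH2O; new PIP = 26.018 + (1.772) = 27.79 cmH2O.

27.8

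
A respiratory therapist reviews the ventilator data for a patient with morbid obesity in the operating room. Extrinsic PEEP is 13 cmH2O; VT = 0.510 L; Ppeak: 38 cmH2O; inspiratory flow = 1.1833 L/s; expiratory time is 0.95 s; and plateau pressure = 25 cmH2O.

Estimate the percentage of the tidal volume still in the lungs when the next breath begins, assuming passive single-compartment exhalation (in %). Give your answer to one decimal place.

R = (PIP − Pplat)/V̇ = (38 − 25) / 1.1833 = 13.0/1.1833 = 10.986 cmH2O·s/L.
C = Vt/(Pplat − PEEP) = 510.0 / (25 − 13) = 510.0/12.0 = 42.5 mL/cmH2O.
τ = R × C = 10.986 × 0.0425 L/cmH2O = 0.4669 s.
Fraction remaining at end-expiration = e^(−Te/τ) = e^(−0.95/0.4669) = 0.1307 → 13.07%.

13.1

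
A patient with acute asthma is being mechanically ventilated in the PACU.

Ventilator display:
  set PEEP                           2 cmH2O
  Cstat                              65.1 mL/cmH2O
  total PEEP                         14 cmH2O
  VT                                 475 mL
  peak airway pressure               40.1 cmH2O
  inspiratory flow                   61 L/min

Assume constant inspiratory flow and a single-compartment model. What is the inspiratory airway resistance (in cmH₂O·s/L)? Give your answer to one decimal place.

18.5

Flow: 61 L/min ÷ 60 = 1.0167 L/s.
Total PEEP = 14 cmH2O (set 2 + intrinsic 12); this is the baseline alveolar pressure.
Equation of motion (constant flow): PIP = Vt/C + R·V̇ + PEEP.
R·V̇ = PIP − Vt/C − PEEP = 40.1 − 475/65.1 − 14 = 40.1 − 7.296 − 14 = 18.804 cmH2O.
R = 18.804 / 1.0167 = 18.495 cmH2O·s/L.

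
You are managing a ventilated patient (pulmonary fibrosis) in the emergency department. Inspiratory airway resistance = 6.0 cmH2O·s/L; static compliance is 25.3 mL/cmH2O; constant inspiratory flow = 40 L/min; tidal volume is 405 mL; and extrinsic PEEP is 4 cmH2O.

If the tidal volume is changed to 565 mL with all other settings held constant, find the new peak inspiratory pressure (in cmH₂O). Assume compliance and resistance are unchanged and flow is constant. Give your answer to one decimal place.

30.3

Flow: 40 L/min ÷ 60 = 0.6667 L/s.
PIP = Vt/C + R·V̇ + PEEP (constant-flow equation of motion).
Only the elastic term changes: ΔPIP = ΔVt / C = (565 − 405) / 25.3 = 6.324 cmH2O.
Original PIP = 405/25.3 + 6.0×0.6667 + 4 = 24.008 cmH2O; new PIP = 24.008 + (6.324) = 30.332 cmH2O.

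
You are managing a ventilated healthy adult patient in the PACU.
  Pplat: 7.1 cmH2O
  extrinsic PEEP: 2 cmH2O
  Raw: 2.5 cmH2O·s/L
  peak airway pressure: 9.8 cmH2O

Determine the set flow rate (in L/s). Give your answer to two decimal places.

flow = (PIP − Pplat) / Raw = 2.7 / 2.5 = 1.08 L/s.

1.08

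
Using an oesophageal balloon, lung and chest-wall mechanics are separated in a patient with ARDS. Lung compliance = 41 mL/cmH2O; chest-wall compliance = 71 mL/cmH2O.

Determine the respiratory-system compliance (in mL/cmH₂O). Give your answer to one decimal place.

26.0

Lung and chest wall are elastances in series: 1/Crs = 1/CL + 1/Ccw.
1/Crs = 1/41 + 1/71 = 0.03847.
Crs = 25.994 mL/cmH2O.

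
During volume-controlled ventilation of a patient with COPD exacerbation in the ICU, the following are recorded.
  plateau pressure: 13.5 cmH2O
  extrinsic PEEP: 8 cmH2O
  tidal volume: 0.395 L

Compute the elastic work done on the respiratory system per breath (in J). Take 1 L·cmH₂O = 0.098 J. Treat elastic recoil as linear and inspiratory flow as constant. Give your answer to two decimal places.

0.11

Elastic work ≈ ½ × (Pplat − PEEP) × Vt = 0.5 × (13.5 − 8) × 0.395 L = 0.5 × 5.5 × 0.395 = 1.086 L·cmH2O.
× 0.098 J/(L·cmH2O) → 0.1064 J.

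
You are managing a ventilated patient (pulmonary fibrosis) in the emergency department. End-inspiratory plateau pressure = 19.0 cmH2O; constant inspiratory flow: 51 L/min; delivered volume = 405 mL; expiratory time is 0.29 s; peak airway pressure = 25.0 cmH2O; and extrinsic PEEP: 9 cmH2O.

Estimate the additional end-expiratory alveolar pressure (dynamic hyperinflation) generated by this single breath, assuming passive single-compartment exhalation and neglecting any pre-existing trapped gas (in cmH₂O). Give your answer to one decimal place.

3.6

Flow: 51 L/min ÷ 60 = 0.85 L/s.
R = (PIP − Pplat)/V̇ = (25.0 − 19.0) / 0.85 = 6.0/0.85 = 7.059 cmH2O·s/L.
C = Vt/(Pplat − PEEP) = 405.0 / (19.0 − 9) = 405.0/10.0 = 40.5 mL/cmH2O.
τ = R × C = 7.059 × 0.0405 L/cmH2O = 0.2859 s.
Fraction remaining = e^(−Te/τ) = e^(−0.29/0.2859) = 0.3626; trapped volume = 405.0 × 0.3626 = 146.85 mL.
Additional alveolar pressure from trapping ≈ V_trapped / C = 146.85 / 40.5 = 3.626 cmH2O.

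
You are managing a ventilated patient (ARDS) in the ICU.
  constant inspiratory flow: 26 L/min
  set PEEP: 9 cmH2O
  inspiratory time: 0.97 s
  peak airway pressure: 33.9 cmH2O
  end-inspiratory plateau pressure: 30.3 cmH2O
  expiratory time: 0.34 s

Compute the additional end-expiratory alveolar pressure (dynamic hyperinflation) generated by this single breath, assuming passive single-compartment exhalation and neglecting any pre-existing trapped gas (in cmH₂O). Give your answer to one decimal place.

Flow: 26 L/min ÷ 60 = 0.4333 L/s.
Vt = flow × Ti = 0.4333 L/s × 0.97 s × 1000 mL/L = 420.3 mL.
R = (PIP − Pplat)/V̇ = (33.9 − 30.3) / 0.4333 = 3.6/0.4333 = 8.308 cmH2O·s/L.
C = Vt/(Pplat − PEEP) = 420.3 / (30.3 − 9) = 420.3/21.3 = 19.732 mL/cmH2O.
τ = R × C = 8.308 × 0.01973 L/cmH2O = 0.1639 s.
Fraction remaining = e^(−Te/τ) = e^(−0.34/0.1639) = 0.1256; trapped volume = 420.3 × 0.1256 = 52.79 mL.
Additional alveolar pressure from trapping ≈ V_trapped / C = 52.79 / 19.732 = 2.675 cmH2O.

2.7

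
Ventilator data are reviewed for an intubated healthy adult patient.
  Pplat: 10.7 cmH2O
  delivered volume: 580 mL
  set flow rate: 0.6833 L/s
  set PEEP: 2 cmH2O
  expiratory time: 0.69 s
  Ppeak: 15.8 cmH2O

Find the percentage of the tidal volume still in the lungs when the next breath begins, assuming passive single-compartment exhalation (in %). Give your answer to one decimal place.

25.0

R = (PIP − Pplat)/V̇ = (15.8 − 10.7) / 0.6833 = 5.1/0.6833 = 7.464 cmH2O·s/L.
C = Vt/(Pplat − PEEP) = 580.0 / (10.7 − 2) = 580.0/8.7 = 66.667 mL/cmH2O.
τ = R × C = 7.464 × 0.06667 L/cmH2O = 0.4976 s.
Fraction remaining at end-expiration = e^(−Te/τ) = e^(−0.69/0.4976) = 0.2499 → 24.99%.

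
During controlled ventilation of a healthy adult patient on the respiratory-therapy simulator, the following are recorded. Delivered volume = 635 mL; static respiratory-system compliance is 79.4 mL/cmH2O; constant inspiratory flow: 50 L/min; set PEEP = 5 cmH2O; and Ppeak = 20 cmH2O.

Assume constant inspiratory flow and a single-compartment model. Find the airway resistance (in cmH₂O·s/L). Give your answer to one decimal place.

Flow: 50 L/min ÷ 60 = 0.8333 L/s.
Equation of motion (constant flow): PIP = Vt/C + R·V̇ + PEEP.
R·V̇ = PIP − Vt/C − PEEP = 20 − 635/79.4 − 5 = 20 − 7.997 − 5 = 7.003 cmH2O.
R = 7.003 / 0.8333 = 8.404 cmH2O·s/L.

8.4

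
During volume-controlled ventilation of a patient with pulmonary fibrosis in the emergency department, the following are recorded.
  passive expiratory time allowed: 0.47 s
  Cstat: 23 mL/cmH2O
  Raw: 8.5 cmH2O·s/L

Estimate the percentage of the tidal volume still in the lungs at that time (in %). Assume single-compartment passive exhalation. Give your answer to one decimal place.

τ = R × C = 8.5 × 23 mL/cmH2O = 8.5 × 0.023 L/cmH2O = 0.1955 s.
Passive exhalation: V(t)/V₀ = e^(−t/τ) = e^(−0.47/0.1955) = 0.09035.
Fraction remaining = 0.09035 → 9.035%.

9.0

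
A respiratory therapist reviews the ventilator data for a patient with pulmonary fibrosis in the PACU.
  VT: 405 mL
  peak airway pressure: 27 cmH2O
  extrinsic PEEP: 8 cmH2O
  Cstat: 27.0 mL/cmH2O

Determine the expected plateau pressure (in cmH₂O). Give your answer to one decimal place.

Pplat = PEEP + Vt / Cstat = 8 + 405 / 27.0 = 8 + 15.0 = 23.0 cmH2O.

23.0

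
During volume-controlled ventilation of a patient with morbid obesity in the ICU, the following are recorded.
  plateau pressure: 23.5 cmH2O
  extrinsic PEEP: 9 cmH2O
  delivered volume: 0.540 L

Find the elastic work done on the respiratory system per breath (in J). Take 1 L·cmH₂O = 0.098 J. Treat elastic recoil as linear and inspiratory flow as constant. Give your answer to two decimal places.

Elastic work ≈ ½ × (Pplat − PEEP) × Vt = 0.5 × (23.5 − 9) × 0.540 L = 0.5 × 14.5 × 0.540 = 3.915 L·cmH2O.
× 0.098 J/(L·cmH2O) → 0.3837 J.

0.38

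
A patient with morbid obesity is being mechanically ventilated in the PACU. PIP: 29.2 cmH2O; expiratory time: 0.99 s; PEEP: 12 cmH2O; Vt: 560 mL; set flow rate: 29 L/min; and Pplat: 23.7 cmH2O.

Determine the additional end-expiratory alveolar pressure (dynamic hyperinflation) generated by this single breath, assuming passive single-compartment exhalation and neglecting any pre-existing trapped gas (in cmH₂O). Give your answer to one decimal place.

Flow: 29 L/min ÷ 60 = 0.4833 L/s.
R = (PIP − Pplat)/V̇ = (29.2 − 23.7) / 0.4833 = 5.5/0.4833 = 11.38 cmH2O·s/L.
C = Vt/(Pplat − PEEP) = 560.0 / (23.7 − 12) = 560.0/11.7 = 47.863 mL/cmH2O.
τ = R × C = 11.38 × 0.04786 L/cmH2O = 0.5446 s.
Fraction remaining = e^(−Te/τ) = e^(−0.99/0.5446) = 0.1624; trapped volume = 560.0 × 0.1624 = 90.944 mL.
Additional alveolar pressure from trapping ≈ V_trapped / C = 90.944 / 47.863 = 1.9 cmH2O.

1.9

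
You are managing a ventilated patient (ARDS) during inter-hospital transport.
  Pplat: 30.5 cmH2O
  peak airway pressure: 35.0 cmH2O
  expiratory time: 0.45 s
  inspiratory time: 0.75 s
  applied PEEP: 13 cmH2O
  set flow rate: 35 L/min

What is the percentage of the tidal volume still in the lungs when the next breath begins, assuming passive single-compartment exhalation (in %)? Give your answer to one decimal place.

Flow: 35 L/min ÷ 60 = 0.5833 L/s.
Vt = flow × Ti = 0.5833 L/s × 0.75 s × 1000 mL/L = 437.48 mL.
R = (PIP − Pplat)/V̇ = (35.0 − 30.5) / 0.5833 = 4.5/0.5833 = 7.715 cmH2O·s/L.
C = Vt/(Pplat − PEEP) = 437.48 / (30.5 − 13) = 437.48/17.5 = 24.999 mL/cmH2O.
τ = R × C = 7.715 × 0.025 L/cmH2O = 0.1929 s.
Fraction remaining at end-expiration = e^(−Te/τ) = e^(−0.45/0.1929) = 0.09702 → 9.702%.

9.7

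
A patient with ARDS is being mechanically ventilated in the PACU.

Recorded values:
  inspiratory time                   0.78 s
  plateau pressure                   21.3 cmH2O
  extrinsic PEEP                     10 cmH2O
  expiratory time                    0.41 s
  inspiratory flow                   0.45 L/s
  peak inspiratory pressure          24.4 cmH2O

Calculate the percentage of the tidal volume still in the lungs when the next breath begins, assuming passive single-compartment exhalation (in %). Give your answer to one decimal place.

14.7

Vt = flow × Ti = 0.45 L/s × 0.78 s × 1000 mL/L = 351.0 mL.
R = (PIP − Pplat)/V̇ = (24.4 − 21.3) / 0.45 = 3.1/0.45 = 6.889 cmH2O·s/L.
C = Vt/(Pplat − PEEP) = 351.0 / (21.3 − 10) = 351.0/11.3 = 31.062 mL/cmH2O.
τ = R × C = 6.889 × 0.03106 L/cmH2O = 0.214 s.
Fraction remaining at end-expiration = e^(−Te/τ) = e^(−0.41/0.214) = 0.1472 → 14.72%.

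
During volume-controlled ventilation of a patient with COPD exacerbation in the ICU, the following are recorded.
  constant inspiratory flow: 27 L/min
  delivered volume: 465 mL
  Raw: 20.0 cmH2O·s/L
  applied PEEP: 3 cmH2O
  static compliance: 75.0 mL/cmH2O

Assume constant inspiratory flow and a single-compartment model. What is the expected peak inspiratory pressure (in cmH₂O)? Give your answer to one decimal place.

18.2

Flow: 27 L/min ÷ 60 = 0.45 L/s.
Equation of motion (constant flow): PIP = Vt/C + R·V̇ + PEEP.
PIP = 465/75.0 + 20.0×0.45 + 3 = 6.2 + 9.0 + 3 = 18.2 cmH2O.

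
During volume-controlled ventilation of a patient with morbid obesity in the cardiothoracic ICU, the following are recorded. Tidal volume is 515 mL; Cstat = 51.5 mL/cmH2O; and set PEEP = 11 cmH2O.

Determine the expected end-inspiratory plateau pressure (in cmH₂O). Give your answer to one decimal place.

21.0

Pplat = PEEP + Vt / Cstat = 11 + 515 / 51.5 = 11 + 10.0 = 21.0 cmH2O.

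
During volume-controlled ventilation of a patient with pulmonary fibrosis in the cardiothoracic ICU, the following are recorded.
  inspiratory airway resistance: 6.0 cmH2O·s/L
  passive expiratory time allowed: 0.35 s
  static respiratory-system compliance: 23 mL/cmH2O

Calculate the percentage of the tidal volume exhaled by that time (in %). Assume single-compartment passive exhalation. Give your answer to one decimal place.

τ = R × C = 6.0 × 23 mL/cmH2O = 6.0 × 0.023 L/cmH2O = 0.138 s.
Passive exhalation: V(t)/V₀ = e^(−t/τ) = e^(−0.35/0.138) = 0.07916.
Fraction exhaled = 1 − 0.07916 = 0.9208 → 92.08%.

92.1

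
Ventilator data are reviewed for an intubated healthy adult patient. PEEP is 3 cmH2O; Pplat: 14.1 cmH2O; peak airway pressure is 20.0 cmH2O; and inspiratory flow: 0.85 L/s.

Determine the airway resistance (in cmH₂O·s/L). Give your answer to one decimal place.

Raw = (PIP − Pplat) / flow = (20.0 − 14.1) / 0.85 = 5.9 / 0.85 = 6.941 cmH2O·s/L.

6.9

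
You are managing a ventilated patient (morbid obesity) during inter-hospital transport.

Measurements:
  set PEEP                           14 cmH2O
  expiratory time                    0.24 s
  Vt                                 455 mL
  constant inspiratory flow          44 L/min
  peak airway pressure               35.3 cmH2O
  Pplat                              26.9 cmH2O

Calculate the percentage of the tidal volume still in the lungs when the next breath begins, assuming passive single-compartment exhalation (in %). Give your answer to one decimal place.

Flow: 44 L/min ÷ 60 = 0.7333 L/s.
R = (PIP − Pplat)/V̇ = (35.3 − 26.9) / 0.7333 = 8.4/0.7333 = 11.455 cmH2O·s/L.
C = Vt/(Pplat − PEEP) = 455.0 / (26.9 − 14) = 455.0/12.9 = 35.271 mL/cmH2O.
τ = R × C = 11.455 × 0.03527 L/cmH2O = 0.404 s.
Fraction remaining at end-expiration = e^(−Te/τ) = e^(−0.24/0.404) = 0.5521 → 55.21%.

55.2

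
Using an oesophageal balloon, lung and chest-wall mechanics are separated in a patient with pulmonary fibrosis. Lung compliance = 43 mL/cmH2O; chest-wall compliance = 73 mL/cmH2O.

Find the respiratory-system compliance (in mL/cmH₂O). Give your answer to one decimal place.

Lung and chest wall are elastances in series: 1/Crs = 1/CL + 1/Ccw.
1/Crs = 1/43 + 1/73 = 0.03695.
Crs = 27.064 mL/cmH2O.

27.1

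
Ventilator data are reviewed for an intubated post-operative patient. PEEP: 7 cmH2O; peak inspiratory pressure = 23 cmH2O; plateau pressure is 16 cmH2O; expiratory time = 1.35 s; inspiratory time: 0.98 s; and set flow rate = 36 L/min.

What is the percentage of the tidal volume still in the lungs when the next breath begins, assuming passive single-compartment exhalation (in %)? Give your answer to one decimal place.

17.0

Flow: 36 L/min ÷ 60 = 0.6 L/s.
Vt = flow × Ti = 0.6 L/s × 0.98 s × 1000 mL/L = 588.0 mL.
R = (PIP − Pplat)/V̇ = (23 − 16) / 0.6 = 7.0/0.6 = 11.667 cmH2O·s/L.
C = Vt/(Pplat − PEEP) = 588.0 / (16 − 7) = 588.0/9.0 = 65.333 mL/cmH2O.
τ = R × C = 11.667 × 0.06533 L/cmH2O = 0.7622 s.
Fraction remaining at end-expiration = e^(−Te/τ) = e^(−1.35/0.7622) = 0.1701 → 17.01%.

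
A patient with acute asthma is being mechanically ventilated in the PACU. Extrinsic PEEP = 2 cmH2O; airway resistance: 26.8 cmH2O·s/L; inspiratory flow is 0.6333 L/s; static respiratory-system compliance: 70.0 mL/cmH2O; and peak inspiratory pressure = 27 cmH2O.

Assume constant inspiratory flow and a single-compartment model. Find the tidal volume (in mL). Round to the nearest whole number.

562

Equation of motion (constant flow): PIP = Vt/C + R·V̇ + PEEP.
Vt/C = PIP − R·V̇ − PEEP = 27 − 16.972 − 2 = 8.028 cmH2O.
Vt = C × 8.028 = 70.0 × 8.028 = 561.96 mL.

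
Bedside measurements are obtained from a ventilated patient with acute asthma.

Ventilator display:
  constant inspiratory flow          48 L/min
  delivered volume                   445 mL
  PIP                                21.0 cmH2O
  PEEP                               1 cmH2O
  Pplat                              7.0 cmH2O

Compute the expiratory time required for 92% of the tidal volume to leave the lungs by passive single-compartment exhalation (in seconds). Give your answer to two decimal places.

Flow: 48 L/min ÷ 60 = 0.8 L/s.
R = (PIP − Pplat)/V̇ = (21.0 − 7.0) / 0.8 = 14.0/0.8 = 17.5 cmH2O·s/L.
C = Vt/(Pplat − PEEP) = 445.0 / (7.0 − 1) = 445.0/6.0 = 74.167 mL/cmH2O.
τ = R × C = 17.5 × 0.07417 L/cmH2O = 1.298 s.
t = −τ·ln(1 − 0.92) = −1.298·ln(0.08) = 3.278 s.

3.28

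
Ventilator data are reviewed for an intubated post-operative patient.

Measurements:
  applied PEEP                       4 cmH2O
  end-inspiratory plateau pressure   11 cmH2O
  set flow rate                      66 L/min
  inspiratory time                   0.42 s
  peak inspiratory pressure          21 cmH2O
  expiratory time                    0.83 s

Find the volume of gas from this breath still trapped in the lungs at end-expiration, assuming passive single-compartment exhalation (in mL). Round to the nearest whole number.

Flow: 66 L/min ÷ 60 = 1.1 L/s.
Vt = flow × Ti = 1.1 L/s × 0.42 s × 1000 mL/L = 462.0 mL.
R = (PIP − Pplat)/V̇ = (21 − 11) / 1.1 = 10.0/1.1 = 9.091 cmH2O·s/L.
C = Vt/(Pplat − PEEP) = 462.0 / (11 − 4) = 462.0/7.0 = 66.0 mL/cmH2O.
τ = R × C = 9.091 × 0.066 L/cmH2O = 0.6 s.
Fraction remaining = e^(−Te/τ) = e^(−0.83/0.6) = 0.2507.
Trapped volume = 462.0 × 0.2507 = 115.82 mL.

116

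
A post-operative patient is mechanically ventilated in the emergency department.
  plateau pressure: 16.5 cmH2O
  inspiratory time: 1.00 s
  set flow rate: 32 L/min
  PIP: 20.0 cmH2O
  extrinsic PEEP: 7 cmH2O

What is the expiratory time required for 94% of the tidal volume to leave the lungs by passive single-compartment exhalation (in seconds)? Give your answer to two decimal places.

1.04

Flow: 32 L/min ÷ 60 = 0.5333 L/s.
Vt = flow × Ti = 0.5333 L/s × 1.00 s × 1000 mL/L = 533.3 mL.
R = (PIP − Pplat)/V̇ = (20.0 − 16.5) / 0.5333 = 3.5/0.5333 = 6.563 cmH2O·s/L.
C = Vt/(Pplat − PEEP) = 533.3 / (16.5 − 7) = 533.3/9.5 = 56.137 mL/cmH2O.
τ = R × C = 6.563 × 0.05614 L/cmH2O = 0.3684 s.
t = −τ·ln(1 − 0.94) = −0.3684·ln(0.06) = 1.036 s.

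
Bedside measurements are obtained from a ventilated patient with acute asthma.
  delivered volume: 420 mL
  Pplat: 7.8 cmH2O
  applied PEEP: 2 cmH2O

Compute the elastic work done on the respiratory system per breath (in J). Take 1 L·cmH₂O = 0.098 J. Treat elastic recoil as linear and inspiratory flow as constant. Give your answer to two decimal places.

0.12

Elastic work ≈ ½ × (Pplat − PEEP) × Vt = 0.5 × (7.8 − 2) × 0.420 L = 0.5 × 5.8 × 0.420 = 1.218 L·cmH2O.
× 0.098 J/(L·cmH2O) → 0.1194 J.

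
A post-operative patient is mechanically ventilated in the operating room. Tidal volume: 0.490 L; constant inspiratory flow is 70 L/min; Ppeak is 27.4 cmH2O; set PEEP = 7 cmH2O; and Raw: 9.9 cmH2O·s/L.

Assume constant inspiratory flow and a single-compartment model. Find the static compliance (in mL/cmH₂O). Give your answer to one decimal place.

55.4

Flow: 70 L/min ÷ 60 = 1.1667 L/s.
Equation of motion (constant flow): PIP = Vt/C + R·V̇ + PEEP.
Vt/C = PIP − R·V̇ − PEEP = 27.4 − 9.9×1.1667 − 7 = 27.4 − 11.55 − 7 = 8.85 cmH2O.
C = Vt / 8.85 = 490 / 8.85 = 55.367 mL/cmH2O.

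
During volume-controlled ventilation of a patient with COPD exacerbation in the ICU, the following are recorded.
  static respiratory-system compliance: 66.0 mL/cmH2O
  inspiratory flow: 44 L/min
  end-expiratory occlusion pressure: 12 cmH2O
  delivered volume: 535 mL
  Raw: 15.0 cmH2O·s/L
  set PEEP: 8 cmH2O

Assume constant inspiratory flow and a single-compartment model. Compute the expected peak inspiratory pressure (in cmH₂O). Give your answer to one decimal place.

31.1

Flow: 44 L/min ÷ 60 = 0.7333 L/s.
Total PEEP = 12 cmH2O (set 8 + intrinsic 4); this is the baseline alveolar pressure.
Equation of motion (constant flow): PIP = Vt/C + R·V̇ + PEEP.
PIP = 535/66.0 + 15.0×0.7333 + 12 = 8.106 + 11.0 + 12 = 31.106 cmH2O.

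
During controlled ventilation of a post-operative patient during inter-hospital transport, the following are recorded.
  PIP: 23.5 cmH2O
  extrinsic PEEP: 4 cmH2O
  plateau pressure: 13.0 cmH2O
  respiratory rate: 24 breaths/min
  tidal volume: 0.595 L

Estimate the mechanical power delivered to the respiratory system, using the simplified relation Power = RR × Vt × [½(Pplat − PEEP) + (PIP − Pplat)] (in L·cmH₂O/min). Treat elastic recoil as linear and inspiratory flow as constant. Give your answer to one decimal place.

214.2

Per-breath work = Vt × [½(Pplat−PEEP) + (PIP−Pplat)] = 0.595 × [0.5×9.0 + 10.5] = 0.595 × 15.0 = 8.925 L·cmH2O.
Power = 24 × 8.925 = 214.2 L·cmH2O/min.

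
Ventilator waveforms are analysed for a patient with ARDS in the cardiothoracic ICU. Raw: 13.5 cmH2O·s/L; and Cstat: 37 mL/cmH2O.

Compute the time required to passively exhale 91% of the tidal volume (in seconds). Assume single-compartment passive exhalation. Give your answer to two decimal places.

τ = R × C = 13.5 × 37 mL/cmH2O = 13.5 × 0.037 L/cmH2O = 0.4995 s.
Exhaled fraction f = 1 − e^(−t/τ) → t = −τ·ln(1 − f) = −0.4995·ln(0.09) = 1.203 s.

1.20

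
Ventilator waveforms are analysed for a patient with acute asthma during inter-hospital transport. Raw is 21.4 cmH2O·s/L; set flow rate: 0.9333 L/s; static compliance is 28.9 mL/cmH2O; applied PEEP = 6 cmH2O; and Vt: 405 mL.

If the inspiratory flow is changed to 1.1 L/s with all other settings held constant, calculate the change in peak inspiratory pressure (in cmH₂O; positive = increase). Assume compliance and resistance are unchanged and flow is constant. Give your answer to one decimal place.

3.6

PIP = Vt/C + R·V̇ + PEEP (constant-flow equation of motion).
Only the resistive term changes: ΔPIP = R × ΔV̇ = 21.4 × (1.1 − 0.9333) = 21.4 × 0.1667 = 3.567 cmH2O.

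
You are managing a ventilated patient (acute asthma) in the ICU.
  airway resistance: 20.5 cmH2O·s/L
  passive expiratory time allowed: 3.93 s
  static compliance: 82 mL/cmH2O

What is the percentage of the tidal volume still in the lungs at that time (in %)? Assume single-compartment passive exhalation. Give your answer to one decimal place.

τ = R × C = 20.5 × 82 mL/cmH2O = 20.5 × 0.082 L/cmH2O = 1.681 s.
Passive exhalation: V(t)/V₀ = e^(−t/τ) = e^(−3.93/1.681) = 0.09653.
Fraction remaining = 0.09653 → 9.653%.

9.7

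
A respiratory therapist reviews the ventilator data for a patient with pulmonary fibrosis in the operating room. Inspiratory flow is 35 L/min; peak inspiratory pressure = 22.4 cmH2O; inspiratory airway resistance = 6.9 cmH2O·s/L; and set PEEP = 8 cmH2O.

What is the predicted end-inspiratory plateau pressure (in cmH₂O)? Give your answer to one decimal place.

18.4

Flow: 35 L/min ÷ 60 = 0.5833 L/s.
Pplat = PIP − Raw × flow = 22.4 − 6.9 × 0.5833 = 22.4 − 4.025 = 18.375 cmH2O.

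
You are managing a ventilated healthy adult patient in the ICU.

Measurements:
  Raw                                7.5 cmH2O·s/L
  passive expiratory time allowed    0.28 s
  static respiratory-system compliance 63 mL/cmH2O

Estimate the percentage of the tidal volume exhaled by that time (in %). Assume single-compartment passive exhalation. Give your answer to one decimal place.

44.7

τ = R × C = 7.5 × 63 mL/cmH2O = 7.5 × 0.063 L/cmH2O = 0.4725 s.
Passive exhalation: V(t)/V₀ = e^(−t/τ) = e^(−0.28/0.4725) = 0.5529.
Fraction exhaled = 1 − 0.5529 = 0.4471 → 44.71%.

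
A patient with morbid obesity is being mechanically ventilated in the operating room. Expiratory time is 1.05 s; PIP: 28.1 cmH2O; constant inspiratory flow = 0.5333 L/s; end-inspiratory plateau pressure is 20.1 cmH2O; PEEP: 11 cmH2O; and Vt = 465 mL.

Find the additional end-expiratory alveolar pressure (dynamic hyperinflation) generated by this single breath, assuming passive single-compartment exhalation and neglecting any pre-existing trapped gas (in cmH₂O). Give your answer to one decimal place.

R = (PIP − Pplat)/V̇ = (28.1 − 20.1) / 0.5333 = 8.0/0.5333 = 15.001 cmH2O·s/L.
C = Vt/(Pplat − PEEP) = 465.0 / (20.1 − 11) = 465.0/9.1 = 51.099 mL/cmH2O.
τ = R × C = 15.001 × 0.0511 L/cmH2O = 0.7666 s.
Fraction remaining = e^(−Te/τ) = e^(−1.05/0.7666) = 0.2542; trapped volume = 465.0 × 0.2542 = 118.2 mL.
Additional alveolar pressure from trapping ≈ V_trapped / C = 118.2 / 51.099 = 2.313 cmH2O.

2.3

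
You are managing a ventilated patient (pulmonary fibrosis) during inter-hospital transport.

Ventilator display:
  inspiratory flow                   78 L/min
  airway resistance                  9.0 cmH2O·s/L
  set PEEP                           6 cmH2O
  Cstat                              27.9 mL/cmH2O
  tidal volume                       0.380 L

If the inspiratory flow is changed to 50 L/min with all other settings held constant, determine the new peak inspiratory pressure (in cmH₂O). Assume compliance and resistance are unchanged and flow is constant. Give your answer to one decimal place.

27.1

Flow: 78 L/min ÷ 60 = 1.3 L/s.
New flow: 50 L/min ÷ 60 = 0.8333 L/s.
PIP = Vt/C + R·V̇ + PEEP (constant-flow equation of motion).
Only the resistive term changes: ΔPIP = R × ΔV̇ = 9.0 × (0.8333 − 1.3) = 9.0 × -0.4667 = -4.2 cmH2O.
Original PIP = 380/27.9 + 9.0×1.3 + 6 = 31.32 cmH2O; new PIP = 31.32 + (-4.2) = 27.12 cmH2O.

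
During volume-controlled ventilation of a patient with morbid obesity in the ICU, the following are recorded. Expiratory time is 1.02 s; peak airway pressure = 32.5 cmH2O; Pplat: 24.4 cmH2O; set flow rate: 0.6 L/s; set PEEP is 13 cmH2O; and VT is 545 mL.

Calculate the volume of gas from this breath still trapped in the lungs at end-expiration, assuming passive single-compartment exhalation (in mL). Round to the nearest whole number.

R = (PIP − Pplat)/V̇ = (32.5 − 24.4) / 0.6 = 8.1/0.6 = 13.5 cmH2O·s/L.
C = Vt/(Pplat − PEEP) = 545.0 / (24.4 − 13) = 545.0/11.4 = 47.807 mL/cmH2O.
τ = R × C = 13.5 × 0.04781 L/cmH2O = 0.6454 s.
Fraction remaining = e^(−Te/τ) = e^(−1.02/0.6454) = 0.2059.
Trapped volume = 545.0 × 0.2059 = 112.22 mL.

112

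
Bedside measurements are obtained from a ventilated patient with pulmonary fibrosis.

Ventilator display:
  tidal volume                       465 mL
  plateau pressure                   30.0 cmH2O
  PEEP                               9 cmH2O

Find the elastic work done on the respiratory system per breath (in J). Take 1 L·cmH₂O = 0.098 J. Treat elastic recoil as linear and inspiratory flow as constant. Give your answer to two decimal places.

0.48

Elastic work ≈ ½ × (Pplat − PEEP) × Vt = 0.5 × (30.0 − 9) × 0.465 L = 0.5 × 21.0 × 0.465 = 4.883 L·cmH2O.
× 0.098 J/(L·cmH2O) → 0.4785 J.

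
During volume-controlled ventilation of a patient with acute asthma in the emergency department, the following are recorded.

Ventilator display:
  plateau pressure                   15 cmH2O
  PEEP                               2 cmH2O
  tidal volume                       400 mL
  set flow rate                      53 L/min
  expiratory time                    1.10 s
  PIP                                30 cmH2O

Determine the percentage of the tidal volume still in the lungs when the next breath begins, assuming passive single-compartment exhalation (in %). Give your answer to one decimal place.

12.2

Flow: 53 L/min ÷ 60 = 0.8833 L/s.
R = (PIP − Pplat)/V̇ = (30 − 15) / 0.8833 = 15.0/0.8833 = 16.982 cmH2O·s/L.
C = Vt/(Pplat − PEEP) = 400.0 / (15 − 2) = 400.0/13.0 = 30.769 mL/cmH2O.
τ = R × C = 16.982 × 0.03077 L/cmH2O = 0.5225 s.
Fraction remaining at end-expiration = e^(−Te/τ) = e^(−1.10/0.5225) = 0.1218 → 12.18%.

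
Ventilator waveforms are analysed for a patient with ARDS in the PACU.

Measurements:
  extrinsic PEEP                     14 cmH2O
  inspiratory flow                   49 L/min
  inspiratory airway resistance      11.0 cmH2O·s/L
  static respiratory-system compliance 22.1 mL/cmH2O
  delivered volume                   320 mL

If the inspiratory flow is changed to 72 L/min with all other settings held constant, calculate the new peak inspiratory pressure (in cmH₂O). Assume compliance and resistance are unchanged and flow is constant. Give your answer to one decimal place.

Flow: 49 L/min ÷ 60 = 0.8167 L/s.
New flow: 72 L/min ÷ 60 = 1.2 L/s.
PIP = Vt/C + R·V̇ + PEEP (constant-flow equation of motion).
Only the resistive term changes: ΔPIP = R × ΔV̇ = 11.0 × (1.2 − 0.8167) = 11.0 × 0.3833 = 4.216 cmH2O.
Original PIP = 320/22.1 + 11.0×0.8167 + 14 = 37.463 cmH2O; new PIP = 37.463 + (4.216) = 41.679 cmH2O.

41.7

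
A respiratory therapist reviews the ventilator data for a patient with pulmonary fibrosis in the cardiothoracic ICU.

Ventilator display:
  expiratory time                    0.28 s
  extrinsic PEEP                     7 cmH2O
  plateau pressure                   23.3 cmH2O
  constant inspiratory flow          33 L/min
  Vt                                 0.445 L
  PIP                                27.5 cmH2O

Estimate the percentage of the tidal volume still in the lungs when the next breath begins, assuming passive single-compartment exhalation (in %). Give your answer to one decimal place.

Flow: 33 L/min ÷ 60 = 0.55 L/s.
R = (PIP − Pplat)/V̇ = (27.5 − 23.3) / 0.55 = 4.2/0.55 = 7.636 cmH2O·s/L.
C = Vt/(Pplat − PEEP) = 445.0 / (23.3 − 7) = 445.0/16.3 = 27.301 mL/cmH2O.
τ = R × C = 7.636 × 0.0273 L/cmH2O = 0.2085 s.
Fraction remaining at end-expiration = e^(−Te/τ) = e^(−0.28/0.2085) = 0.2611 → 26.11%.

26.1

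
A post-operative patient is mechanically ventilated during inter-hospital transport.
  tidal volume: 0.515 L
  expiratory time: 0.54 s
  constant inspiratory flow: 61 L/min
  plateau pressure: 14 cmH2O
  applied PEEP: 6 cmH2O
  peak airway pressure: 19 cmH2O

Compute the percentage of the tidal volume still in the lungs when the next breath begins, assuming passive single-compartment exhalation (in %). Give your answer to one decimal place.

18.2

Flow: 61 L/min ÷ 60 = 1.0167 L/s.
R = (PIP − Pplat)/V̇ = (19 − 14) / 1.0167 = 5.0/1.0167 = 4.918 cmH2O·s/L.
C = Vt/(Pplat − PEEP) = 515.0 / (14 − 6) = 515.0/8.0 = 64.375 mL/cmH2O.
τ = R × C = 4.918 × 0.06438 L/cmH2O = 0.3166 s.
Fraction remaining at end-expiration = e^(−Te/τ) = e^(−0.54/0.3166) = 0.1817 → 18.17%.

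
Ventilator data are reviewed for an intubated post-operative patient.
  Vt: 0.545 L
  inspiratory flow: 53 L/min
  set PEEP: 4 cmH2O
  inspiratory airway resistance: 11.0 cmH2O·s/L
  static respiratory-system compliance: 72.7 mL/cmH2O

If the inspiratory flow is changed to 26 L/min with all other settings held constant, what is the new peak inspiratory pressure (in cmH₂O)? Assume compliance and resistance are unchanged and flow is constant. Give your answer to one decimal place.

16.3

Flow: 53 L/min ÷ 60 = 0.8833 L/s.
New flow: 26 L/min ÷ 60 = 0.4333 L/s.
PIP = Vt/C + R·V̇ + PEEP (constant-flow equation of motion).
Only the resistive term changes: ΔPIP = R × ΔV̇ = 11.0 × (0.4333 − 0.8833) = 11.0 × -0.45 = -4.95 cmH2O.
Original PIP = 545/72.7 + 11.0×0.8833 + 4 = 21.213 cmH2O; new PIP = 21.213 + (-4.95) = 16.263 cmH2O.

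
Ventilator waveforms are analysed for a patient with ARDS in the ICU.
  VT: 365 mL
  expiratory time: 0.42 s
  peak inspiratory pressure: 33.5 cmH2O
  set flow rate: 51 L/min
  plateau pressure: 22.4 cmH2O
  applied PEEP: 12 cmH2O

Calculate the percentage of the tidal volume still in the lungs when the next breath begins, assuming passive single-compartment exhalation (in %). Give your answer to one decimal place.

Flow: 51 L/min ÷ 60 = 0.85 L/s.
R = (PIP − Pplat)/V̇ = (33.5 − 22.4) / 0.85 = 11.1/0.85 = 13.059 cmH2O·s/L.
C = Vt/(Pplat − PEEP) = 365.0 / (22.4 − 12) = 365.0/10.4 = 35.096 mL/cmH2O.
τ = R × C = 13.059 × 0.0351 L/cmH2O = 0.4584 s.
Fraction remaining at end-expiration = e^(−Te/τ) = e^(−0.42/0.4584) = 0.4 → 40.0%.

40.0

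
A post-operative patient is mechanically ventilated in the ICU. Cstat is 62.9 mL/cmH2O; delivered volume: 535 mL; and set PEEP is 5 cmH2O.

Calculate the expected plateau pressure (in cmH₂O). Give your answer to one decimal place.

13.5

Pplat = PEEP + Vt / Cstat = 5 + 535 / 62.9 = 5 + 8.506 = 13.506 cmH2O.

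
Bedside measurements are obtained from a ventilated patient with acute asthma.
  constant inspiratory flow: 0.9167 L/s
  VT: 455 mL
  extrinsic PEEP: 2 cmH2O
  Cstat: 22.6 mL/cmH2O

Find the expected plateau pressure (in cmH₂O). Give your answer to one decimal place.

Pplat = PEEP + Vt / Cstat = 2 + 455 / 22.6 = 2 + 20.133 = 22.133 cmH2O.

22.1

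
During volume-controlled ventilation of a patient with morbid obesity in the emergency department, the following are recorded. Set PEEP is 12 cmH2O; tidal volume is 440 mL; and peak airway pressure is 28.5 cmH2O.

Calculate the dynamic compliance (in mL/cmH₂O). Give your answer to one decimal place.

26.7

Dynamic compliance = Vt / (PIP − PEEP) = 440 / (28.5 − 12) = 440 / 16.5 = 26.667 mL/cmH2O.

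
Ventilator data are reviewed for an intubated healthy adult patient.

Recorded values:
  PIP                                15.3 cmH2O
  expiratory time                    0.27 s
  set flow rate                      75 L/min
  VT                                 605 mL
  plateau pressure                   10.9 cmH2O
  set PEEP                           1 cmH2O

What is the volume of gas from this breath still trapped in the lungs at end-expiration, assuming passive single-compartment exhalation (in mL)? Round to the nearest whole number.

172

Flow: 75 L/min ÷ 60 = 1.25 L/s.
R = (PIP − Pplat)/V̇ = (15.3 − 10.9) / 1.25 = 4.4/1.25 = 3.52 cmH2O·s/L.
C = Vt/(Pplat − PEEP) = 605.0 / (10.9 − 1) = 605.0/9.9 = 61.111 mL/cmH2O.
τ = R × C = 3.52 × 0.06111 L/cmH2O = 0.2151 s.
Fraction remaining = e^(−Te/τ) = e^(−0.27/0.2151) = 0.285.
Trapped volume = 605.0 × 0.285 = 172.43 mL.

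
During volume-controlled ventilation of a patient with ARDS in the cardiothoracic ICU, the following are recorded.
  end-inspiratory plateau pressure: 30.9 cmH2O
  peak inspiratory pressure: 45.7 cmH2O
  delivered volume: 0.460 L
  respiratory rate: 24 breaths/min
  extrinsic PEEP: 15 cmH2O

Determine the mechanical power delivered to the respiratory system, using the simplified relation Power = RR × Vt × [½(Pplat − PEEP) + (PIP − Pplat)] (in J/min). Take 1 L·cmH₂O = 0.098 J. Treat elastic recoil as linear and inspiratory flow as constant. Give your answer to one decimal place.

24.6

Per-breath work = Vt × [½(Pplat−PEEP) + (PIP−Pplat)] = 0.460 × [0.5×15.9 + 14.8] = 0.460 × 22.75 = 10.465 L·cmH2O.
Power = 24 × 10.465 = 251.16 L·cmH2O/min.
× 0.098 J/(L·cmH2O) → 24.614 J/min.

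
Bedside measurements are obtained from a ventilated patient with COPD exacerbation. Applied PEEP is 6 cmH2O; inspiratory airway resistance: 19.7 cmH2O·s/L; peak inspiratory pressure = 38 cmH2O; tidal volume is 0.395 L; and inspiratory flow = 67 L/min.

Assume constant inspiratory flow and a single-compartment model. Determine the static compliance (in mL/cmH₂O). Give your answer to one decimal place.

39.5

Flow: 67 L/min ÷ 60 = 1.1167 L/s.
Equation of motion (constant flow): PIP = Vt/C + R·V̇ + PEEP.
Vt/C = PIP − R·V̇ − PEEP = 38 − 19.7×1.1167 − 6 = 38 − 21.999 − 6 = 10.001 cmH2O.
C = Vt / 10.001 = 395 / 10.001 = 39.496 mL/cmH2O.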